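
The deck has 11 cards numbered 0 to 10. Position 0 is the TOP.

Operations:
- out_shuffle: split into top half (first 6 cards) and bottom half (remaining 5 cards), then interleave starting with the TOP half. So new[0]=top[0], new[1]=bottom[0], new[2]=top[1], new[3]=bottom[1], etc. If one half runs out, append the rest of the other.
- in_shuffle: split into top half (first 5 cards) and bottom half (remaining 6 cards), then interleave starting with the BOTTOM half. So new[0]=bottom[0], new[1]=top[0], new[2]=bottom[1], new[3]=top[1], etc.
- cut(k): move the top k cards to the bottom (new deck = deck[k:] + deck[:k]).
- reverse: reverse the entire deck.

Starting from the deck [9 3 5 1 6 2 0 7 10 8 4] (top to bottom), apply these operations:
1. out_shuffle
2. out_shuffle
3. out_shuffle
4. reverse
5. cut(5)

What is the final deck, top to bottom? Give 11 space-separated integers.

After op 1 (out_shuffle): [9 0 3 7 5 10 1 8 6 4 2]
After op 2 (out_shuffle): [9 1 0 8 3 6 7 4 5 2 10]
After op 3 (out_shuffle): [9 7 1 4 0 5 8 2 3 10 6]
After op 4 (reverse): [6 10 3 2 8 5 0 4 1 7 9]
After op 5 (cut(5)): [5 0 4 1 7 9 6 10 3 2 8]

Answer: 5 0 4 1 7 9 6 10 3 2 8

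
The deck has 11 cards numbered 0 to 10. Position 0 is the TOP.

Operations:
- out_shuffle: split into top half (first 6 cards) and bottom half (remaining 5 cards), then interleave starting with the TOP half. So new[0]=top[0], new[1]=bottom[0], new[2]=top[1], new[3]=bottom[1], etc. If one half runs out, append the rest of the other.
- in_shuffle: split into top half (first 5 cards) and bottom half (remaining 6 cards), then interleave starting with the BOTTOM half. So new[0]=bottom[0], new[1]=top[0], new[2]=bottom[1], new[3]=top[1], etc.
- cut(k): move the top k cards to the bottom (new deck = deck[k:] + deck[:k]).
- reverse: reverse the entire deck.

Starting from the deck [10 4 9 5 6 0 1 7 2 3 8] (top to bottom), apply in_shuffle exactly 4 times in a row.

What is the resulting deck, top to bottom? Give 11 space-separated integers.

Answer: 2 1 6 9 10 3 7 0 5 4 8

Derivation:
After op 1 (in_shuffle): [0 10 1 4 7 9 2 5 3 6 8]
After op 2 (in_shuffle): [9 0 2 10 5 1 3 4 6 7 8]
After op 3 (in_shuffle): [1 9 3 0 4 2 6 10 7 5 8]
After op 4 (in_shuffle): [2 1 6 9 10 3 7 0 5 4 8]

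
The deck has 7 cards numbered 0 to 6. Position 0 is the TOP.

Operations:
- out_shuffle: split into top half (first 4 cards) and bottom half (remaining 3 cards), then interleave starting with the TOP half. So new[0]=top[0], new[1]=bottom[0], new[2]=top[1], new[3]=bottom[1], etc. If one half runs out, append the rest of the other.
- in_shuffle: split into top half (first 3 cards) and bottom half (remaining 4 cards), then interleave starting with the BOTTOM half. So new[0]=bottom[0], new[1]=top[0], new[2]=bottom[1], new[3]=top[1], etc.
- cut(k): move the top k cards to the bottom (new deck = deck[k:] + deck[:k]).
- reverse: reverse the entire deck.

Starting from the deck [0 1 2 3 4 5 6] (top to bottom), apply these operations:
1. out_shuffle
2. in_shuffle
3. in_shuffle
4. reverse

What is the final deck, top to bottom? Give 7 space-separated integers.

Answer: 3 2 1 0 6 5 4

Derivation:
After op 1 (out_shuffle): [0 4 1 5 2 6 3]
After op 2 (in_shuffle): [5 0 2 4 6 1 3]
After op 3 (in_shuffle): [4 5 6 0 1 2 3]
After op 4 (reverse): [3 2 1 0 6 5 4]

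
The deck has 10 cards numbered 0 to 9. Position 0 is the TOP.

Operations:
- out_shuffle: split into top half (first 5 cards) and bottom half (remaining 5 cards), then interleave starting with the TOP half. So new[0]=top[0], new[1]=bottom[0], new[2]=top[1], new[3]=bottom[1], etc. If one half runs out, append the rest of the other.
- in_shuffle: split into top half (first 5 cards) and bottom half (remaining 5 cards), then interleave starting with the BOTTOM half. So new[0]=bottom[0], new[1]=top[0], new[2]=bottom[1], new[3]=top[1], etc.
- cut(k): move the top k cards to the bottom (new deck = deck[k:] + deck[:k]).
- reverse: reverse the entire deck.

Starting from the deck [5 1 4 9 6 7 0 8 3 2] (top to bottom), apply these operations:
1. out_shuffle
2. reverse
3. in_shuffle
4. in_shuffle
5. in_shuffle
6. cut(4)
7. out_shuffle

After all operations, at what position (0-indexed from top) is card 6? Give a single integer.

Answer: 0

Derivation:
After op 1 (out_shuffle): [5 7 1 0 4 8 9 3 6 2]
After op 2 (reverse): [2 6 3 9 8 4 0 1 7 5]
After op 3 (in_shuffle): [4 2 0 6 1 3 7 9 5 8]
After op 4 (in_shuffle): [3 4 7 2 9 0 5 6 8 1]
After op 5 (in_shuffle): [0 3 5 4 6 7 8 2 1 9]
After op 6 (cut(4)): [6 7 8 2 1 9 0 3 5 4]
After op 7 (out_shuffle): [6 9 7 0 8 3 2 5 1 4]
Card 6 is at position 0.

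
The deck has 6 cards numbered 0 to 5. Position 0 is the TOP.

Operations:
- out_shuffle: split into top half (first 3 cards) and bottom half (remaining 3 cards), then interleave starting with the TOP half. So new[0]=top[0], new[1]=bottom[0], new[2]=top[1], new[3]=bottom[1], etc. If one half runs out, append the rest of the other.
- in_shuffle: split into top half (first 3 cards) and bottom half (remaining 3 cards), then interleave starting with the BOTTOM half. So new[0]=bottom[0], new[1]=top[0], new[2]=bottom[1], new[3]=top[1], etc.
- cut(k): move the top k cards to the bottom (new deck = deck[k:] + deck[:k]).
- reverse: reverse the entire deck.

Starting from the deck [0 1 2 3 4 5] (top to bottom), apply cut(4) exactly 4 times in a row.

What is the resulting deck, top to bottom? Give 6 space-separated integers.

Answer: 4 5 0 1 2 3

Derivation:
After op 1 (cut(4)): [4 5 0 1 2 3]
After op 2 (cut(4)): [2 3 4 5 0 1]
After op 3 (cut(4)): [0 1 2 3 4 5]
After op 4 (cut(4)): [4 5 0 1 2 3]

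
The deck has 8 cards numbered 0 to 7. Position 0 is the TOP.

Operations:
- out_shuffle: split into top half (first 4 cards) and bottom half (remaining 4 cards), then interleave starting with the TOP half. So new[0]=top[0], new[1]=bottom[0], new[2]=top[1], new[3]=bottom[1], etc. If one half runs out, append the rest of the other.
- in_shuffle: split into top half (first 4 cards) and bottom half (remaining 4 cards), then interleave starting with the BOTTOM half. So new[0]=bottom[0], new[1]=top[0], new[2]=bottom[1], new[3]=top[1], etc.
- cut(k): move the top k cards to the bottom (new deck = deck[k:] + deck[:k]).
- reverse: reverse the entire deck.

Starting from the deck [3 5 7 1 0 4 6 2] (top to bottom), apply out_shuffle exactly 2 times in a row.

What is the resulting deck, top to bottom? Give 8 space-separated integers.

After op 1 (out_shuffle): [3 0 5 4 7 6 1 2]
After op 2 (out_shuffle): [3 7 0 6 5 1 4 2]

Answer: 3 7 0 6 5 1 4 2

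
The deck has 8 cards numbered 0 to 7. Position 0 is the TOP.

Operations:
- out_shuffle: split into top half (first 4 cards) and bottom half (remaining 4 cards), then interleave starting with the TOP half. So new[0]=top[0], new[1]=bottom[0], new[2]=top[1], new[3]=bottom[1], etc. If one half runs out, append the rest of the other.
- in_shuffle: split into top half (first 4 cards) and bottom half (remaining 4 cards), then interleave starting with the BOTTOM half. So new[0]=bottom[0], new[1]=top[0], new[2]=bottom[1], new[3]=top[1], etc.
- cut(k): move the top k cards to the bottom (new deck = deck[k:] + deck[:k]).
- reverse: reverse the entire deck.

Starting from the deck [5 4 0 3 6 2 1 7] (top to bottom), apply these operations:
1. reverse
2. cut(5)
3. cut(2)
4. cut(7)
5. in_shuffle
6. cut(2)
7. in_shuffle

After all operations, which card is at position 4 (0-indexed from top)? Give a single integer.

Answer: 2

Derivation:
After op 1 (reverse): [7 1 2 6 3 0 4 5]
After op 2 (cut(5)): [0 4 5 7 1 2 6 3]
After op 3 (cut(2)): [5 7 1 2 6 3 0 4]
After op 4 (cut(7)): [4 5 7 1 2 6 3 0]
After op 5 (in_shuffle): [2 4 6 5 3 7 0 1]
After op 6 (cut(2)): [6 5 3 7 0 1 2 4]
After op 7 (in_shuffle): [0 6 1 5 2 3 4 7]
Position 4: card 2.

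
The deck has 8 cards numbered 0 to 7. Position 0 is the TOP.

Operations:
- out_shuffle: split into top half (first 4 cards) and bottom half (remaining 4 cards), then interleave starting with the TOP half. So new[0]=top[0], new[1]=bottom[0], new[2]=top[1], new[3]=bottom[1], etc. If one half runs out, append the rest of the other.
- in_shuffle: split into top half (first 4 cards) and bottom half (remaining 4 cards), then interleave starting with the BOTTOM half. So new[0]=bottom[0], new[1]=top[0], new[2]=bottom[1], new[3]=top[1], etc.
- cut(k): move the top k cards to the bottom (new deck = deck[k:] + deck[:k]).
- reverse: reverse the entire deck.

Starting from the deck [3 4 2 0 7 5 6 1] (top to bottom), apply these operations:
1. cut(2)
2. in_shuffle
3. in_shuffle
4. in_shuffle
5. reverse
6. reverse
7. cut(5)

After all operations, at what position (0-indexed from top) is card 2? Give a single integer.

Answer: 2

Derivation:
After op 1 (cut(2)): [2 0 7 5 6 1 3 4]
After op 2 (in_shuffle): [6 2 1 0 3 7 4 5]
After op 3 (in_shuffle): [3 6 7 2 4 1 5 0]
After op 4 (in_shuffle): [4 3 1 6 5 7 0 2]
After op 5 (reverse): [2 0 7 5 6 1 3 4]
After op 6 (reverse): [4 3 1 6 5 7 0 2]
After op 7 (cut(5)): [7 0 2 4 3 1 6 5]
Card 2 is at position 2.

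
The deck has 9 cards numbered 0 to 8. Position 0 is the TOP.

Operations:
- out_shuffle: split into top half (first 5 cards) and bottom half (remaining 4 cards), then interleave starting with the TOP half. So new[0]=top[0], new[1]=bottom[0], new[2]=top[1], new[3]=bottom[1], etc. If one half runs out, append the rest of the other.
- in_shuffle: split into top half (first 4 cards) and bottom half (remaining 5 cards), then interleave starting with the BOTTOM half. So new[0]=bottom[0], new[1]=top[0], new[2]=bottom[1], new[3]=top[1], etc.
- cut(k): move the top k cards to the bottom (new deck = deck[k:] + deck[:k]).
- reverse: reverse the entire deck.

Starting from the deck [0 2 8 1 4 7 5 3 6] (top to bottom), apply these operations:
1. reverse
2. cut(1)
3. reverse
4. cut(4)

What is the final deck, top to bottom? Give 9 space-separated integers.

After op 1 (reverse): [6 3 5 7 4 1 8 2 0]
After op 2 (cut(1)): [3 5 7 4 1 8 2 0 6]
After op 3 (reverse): [6 0 2 8 1 4 7 5 3]
After op 4 (cut(4)): [1 4 7 5 3 6 0 2 8]

Answer: 1 4 7 5 3 6 0 2 8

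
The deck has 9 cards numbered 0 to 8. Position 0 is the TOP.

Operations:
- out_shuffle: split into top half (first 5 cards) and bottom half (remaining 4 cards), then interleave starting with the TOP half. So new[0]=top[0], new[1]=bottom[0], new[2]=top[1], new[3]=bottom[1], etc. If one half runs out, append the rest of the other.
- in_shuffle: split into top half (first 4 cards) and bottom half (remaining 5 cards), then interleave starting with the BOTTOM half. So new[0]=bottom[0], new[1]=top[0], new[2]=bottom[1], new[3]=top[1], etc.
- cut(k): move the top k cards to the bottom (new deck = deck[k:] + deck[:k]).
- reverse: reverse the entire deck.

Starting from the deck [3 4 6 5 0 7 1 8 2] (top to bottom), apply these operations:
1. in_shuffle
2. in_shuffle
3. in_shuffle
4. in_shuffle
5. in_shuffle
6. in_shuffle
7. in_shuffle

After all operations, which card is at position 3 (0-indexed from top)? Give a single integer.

Answer: 4

Derivation:
After op 1 (in_shuffle): [0 3 7 4 1 6 8 5 2]
After op 2 (in_shuffle): [1 0 6 3 8 7 5 4 2]
After op 3 (in_shuffle): [8 1 7 0 5 6 4 3 2]
After op 4 (in_shuffle): [5 8 6 1 4 7 3 0 2]
After op 5 (in_shuffle): [4 5 7 8 3 6 0 1 2]
After op 6 (in_shuffle): [3 4 6 5 0 7 1 8 2]
After op 7 (in_shuffle): [0 3 7 4 1 6 8 5 2]
Position 3: card 4.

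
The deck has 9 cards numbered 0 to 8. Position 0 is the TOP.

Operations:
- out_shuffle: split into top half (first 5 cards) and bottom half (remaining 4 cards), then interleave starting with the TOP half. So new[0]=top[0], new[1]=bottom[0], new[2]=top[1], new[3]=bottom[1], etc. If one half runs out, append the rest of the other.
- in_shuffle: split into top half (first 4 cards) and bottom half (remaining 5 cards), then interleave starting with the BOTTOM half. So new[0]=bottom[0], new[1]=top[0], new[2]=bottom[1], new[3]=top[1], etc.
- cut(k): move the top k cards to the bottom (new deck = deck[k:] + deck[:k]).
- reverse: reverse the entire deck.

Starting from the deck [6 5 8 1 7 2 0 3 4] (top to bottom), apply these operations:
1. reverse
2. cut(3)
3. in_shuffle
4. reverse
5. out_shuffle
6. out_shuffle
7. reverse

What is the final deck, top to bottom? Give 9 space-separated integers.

After op 1 (reverse): [4 3 0 2 7 1 8 5 6]
After op 2 (cut(3)): [2 7 1 8 5 6 4 3 0]
After op 3 (in_shuffle): [5 2 6 7 4 1 3 8 0]
After op 4 (reverse): [0 8 3 1 4 7 6 2 5]
After op 5 (out_shuffle): [0 7 8 6 3 2 1 5 4]
After op 6 (out_shuffle): [0 2 7 1 8 5 6 4 3]
After op 7 (reverse): [3 4 6 5 8 1 7 2 0]

Answer: 3 4 6 5 8 1 7 2 0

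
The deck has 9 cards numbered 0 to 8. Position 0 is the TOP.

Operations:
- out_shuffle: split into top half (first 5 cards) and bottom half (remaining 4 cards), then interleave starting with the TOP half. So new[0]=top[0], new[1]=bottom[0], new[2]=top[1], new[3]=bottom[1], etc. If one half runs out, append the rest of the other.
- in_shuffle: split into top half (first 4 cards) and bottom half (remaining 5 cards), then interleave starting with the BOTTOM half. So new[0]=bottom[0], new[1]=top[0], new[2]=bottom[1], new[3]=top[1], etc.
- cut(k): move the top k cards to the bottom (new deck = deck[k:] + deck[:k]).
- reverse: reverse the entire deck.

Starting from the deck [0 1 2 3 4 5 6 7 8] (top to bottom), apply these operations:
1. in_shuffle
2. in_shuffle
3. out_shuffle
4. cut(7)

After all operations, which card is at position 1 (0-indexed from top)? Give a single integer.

Answer: 7

Derivation:
After op 1 (in_shuffle): [4 0 5 1 6 2 7 3 8]
After op 2 (in_shuffle): [6 4 2 0 7 5 3 1 8]
After op 3 (out_shuffle): [6 5 4 3 2 1 0 8 7]
After op 4 (cut(7)): [8 7 6 5 4 3 2 1 0]
Position 1: card 7.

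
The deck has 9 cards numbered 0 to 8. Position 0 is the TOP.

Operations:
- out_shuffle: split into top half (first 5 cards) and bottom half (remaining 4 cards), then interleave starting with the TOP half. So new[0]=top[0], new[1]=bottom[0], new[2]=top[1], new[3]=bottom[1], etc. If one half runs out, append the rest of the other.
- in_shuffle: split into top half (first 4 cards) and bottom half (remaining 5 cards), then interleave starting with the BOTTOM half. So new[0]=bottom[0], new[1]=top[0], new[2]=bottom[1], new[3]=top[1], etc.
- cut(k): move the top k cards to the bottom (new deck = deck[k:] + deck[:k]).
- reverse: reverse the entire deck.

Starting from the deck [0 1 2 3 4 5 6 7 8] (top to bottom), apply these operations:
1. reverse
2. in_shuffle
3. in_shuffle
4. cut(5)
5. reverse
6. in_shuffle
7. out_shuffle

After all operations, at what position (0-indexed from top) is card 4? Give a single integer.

After op 1 (reverse): [8 7 6 5 4 3 2 1 0]
After op 2 (in_shuffle): [4 8 3 7 2 6 1 5 0]
After op 3 (in_shuffle): [2 4 6 8 1 3 5 7 0]
After op 4 (cut(5)): [3 5 7 0 2 4 6 8 1]
After op 5 (reverse): [1 8 6 4 2 0 7 5 3]
After op 6 (in_shuffle): [2 1 0 8 7 6 5 4 3]
After op 7 (out_shuffle): [2 6 1 5 0 4 8 3 7]
Card 4 is at position 5.

Answer: 5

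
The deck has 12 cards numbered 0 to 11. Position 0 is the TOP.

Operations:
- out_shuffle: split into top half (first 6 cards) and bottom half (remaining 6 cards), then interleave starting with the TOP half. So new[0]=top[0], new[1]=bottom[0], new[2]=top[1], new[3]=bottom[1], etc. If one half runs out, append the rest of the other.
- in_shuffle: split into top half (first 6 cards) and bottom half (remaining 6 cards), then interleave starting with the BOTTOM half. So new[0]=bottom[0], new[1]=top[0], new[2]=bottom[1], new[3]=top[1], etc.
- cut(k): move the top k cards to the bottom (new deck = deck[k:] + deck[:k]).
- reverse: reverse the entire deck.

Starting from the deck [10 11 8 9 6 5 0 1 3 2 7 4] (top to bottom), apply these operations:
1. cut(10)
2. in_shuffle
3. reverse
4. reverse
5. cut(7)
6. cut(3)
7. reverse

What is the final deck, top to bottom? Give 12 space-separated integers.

After op 1 (cut(10)): [7 4 10 11 8 9 6 5 0 1 3 2]
After op 2 (in_shuffle): [6 7 5 4 0 10 1 11 3 8 2 9]
After op 3 (reverse): [9 2 8 3 11 1 10 0 4 5 7 6]
After op 4 (reverse): [6 7 5 4 0 10 1 11 3 8 2 9]
After op 5 (cut(7)): [11 3 8 2 9 6 7 5 4 0 10 1]
After op 6 (cut(3)): [2 9 6 7 5 4 0 10 1 11 3 8]
After op 7 (reverse): [8 3 11 1 10 0 4 5 7 6 9 2]

Answer: 8 3 11 1 10 0 4 5 7 6 9 2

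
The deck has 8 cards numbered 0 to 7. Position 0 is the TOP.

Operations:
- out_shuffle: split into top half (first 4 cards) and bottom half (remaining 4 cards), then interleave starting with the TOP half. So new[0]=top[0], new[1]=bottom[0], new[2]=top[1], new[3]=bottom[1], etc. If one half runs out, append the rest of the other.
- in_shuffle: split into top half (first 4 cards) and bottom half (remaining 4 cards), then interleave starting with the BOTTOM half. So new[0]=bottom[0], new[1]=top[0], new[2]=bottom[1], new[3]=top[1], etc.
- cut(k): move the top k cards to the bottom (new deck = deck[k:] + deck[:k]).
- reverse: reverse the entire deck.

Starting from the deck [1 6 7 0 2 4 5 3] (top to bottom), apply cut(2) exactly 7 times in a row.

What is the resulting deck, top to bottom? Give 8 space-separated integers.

Answer: 5 3 1 6 7 0 2 4

Derivation:
After op 1 (cut(2)): [7 0 2 4 5 3 1 6]
After op 2 (cut(2)): [2 4 5 3 1 6 7 0]
After op 3 (cut(2)): [5 3 1 6 7 0 2 4]
After op 4 (cut(2)): [1 6 7 0 2 4 5 3]
After op 5 (cut(2)): [7 0 2 4 5 3 1 6]
After op 6 (cut(2)): [2 4 5 3 1 6 7 0]
After op 7 (cut(2)): [5 3 1 6 7 0 2 4]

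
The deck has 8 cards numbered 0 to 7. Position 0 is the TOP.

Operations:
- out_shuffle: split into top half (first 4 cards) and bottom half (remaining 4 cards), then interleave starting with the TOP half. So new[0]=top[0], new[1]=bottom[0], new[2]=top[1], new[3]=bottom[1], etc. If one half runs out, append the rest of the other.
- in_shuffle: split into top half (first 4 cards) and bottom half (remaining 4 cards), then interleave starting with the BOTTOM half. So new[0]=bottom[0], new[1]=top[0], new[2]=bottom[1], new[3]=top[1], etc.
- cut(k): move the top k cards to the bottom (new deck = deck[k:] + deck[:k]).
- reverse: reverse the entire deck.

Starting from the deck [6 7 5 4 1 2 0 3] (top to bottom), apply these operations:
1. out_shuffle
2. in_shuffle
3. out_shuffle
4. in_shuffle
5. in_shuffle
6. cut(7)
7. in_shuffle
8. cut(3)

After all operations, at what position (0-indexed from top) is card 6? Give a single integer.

After op 1 (out_shuffle): [6 1 7 2 5 0 4 3]
After op 2 (in_shuffle): [5 6 0 1 4 7 3 2]
After op 3 (out_shuffle): [5 4 6 7 0 3 1 2]
After op 4 (in_shuffle): [0 5 3 4 1 6 2 7]
After op 5 (in_shuffle): [1 0 6 5 2 3 7 4]
After op 6 (cut(7)): [4 1 0 6 5 2 3 7]
After op 7 (in_shuffle): [5 4 2 1 3 0 7 6]
After op 8 (cut(3)): [1 3 0 7 6 5 4 2]
Card 6 is at position 4.

Answer: 4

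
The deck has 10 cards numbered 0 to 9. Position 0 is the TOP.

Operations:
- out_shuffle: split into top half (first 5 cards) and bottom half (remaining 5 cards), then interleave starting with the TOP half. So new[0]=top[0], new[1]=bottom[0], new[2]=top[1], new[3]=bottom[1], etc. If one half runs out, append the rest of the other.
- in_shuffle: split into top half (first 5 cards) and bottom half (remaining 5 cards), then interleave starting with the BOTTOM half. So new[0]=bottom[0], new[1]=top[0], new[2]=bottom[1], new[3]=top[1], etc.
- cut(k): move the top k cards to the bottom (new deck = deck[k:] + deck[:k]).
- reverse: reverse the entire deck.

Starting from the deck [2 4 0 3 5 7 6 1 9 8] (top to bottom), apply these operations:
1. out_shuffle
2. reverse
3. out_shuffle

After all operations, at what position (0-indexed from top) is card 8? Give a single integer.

After op 1 (out_shuffle): [2 7 4 6 0 1 3 9 5 8]
After op 2 (reverse): [8 5 9 3 1 0 6 4 7 2]
After op 3 (out_shuffle): [8 0 5 6 9 4 3 7 1 2]
Card 8 is at position 0.

Answer: 0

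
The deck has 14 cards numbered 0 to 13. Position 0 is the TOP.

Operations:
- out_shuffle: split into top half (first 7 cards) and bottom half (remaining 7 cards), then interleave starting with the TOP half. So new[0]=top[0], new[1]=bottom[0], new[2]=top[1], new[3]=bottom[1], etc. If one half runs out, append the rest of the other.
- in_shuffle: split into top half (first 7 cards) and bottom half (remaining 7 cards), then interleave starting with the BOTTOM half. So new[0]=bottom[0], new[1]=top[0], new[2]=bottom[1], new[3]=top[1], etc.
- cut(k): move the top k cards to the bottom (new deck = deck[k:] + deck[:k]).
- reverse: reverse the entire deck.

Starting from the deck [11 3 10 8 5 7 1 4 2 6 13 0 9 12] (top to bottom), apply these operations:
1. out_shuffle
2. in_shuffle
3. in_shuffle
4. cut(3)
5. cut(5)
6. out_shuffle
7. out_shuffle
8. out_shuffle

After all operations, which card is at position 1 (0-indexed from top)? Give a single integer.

After op 1 (out_shuffle): [11 4 3 2 10 6 8 13 5 0 7 9 1 12]
After op 2 (in_shuffle): [13 11 5 4 0 3 7 2 9 10 1 6 12 8]
After op 3 (in_shuffle): [2 13 9 11 10 5 1 4 6 0 12 3 8 7]
After op 4 (cut(3)): [11 10 5 1 4 6 0 12 3 8 7 2 13 9]
After op 5 (cut(5)): [6 0 12 3 8 7 2 13 9 11 10 5 1 4]
After op 6 (out_shuffle): [6 13 0 9 12 11 3 10 8 5 7 1 2 4]
After op 7 (out_shuffle): [6 10 13 8 0 5 9 7 12 1 11 2 3 4]
After op 8 (out_shuffle): [6 7 10 12 13 1 8 11 0 2 5 3 9 4]
Position 1: card 7.

Answer: 7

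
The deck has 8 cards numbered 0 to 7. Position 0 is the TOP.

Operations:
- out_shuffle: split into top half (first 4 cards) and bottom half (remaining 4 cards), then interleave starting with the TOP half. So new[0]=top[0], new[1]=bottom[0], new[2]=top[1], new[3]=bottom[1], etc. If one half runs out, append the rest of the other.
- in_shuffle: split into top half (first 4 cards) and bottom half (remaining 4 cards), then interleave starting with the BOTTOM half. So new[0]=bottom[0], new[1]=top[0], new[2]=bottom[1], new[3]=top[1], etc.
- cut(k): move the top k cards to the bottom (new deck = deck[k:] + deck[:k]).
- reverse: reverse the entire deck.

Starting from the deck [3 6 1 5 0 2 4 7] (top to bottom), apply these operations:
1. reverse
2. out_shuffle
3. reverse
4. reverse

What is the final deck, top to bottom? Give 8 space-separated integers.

Answer: 7 5 4 1 2 6 0 3

Derivation:
After op 1 (reverse): [7 4 2 0 5 1 6 3]
After op 2 (out_shuffle): [7 5 4 1 2 6 0 3]
After op 3 (reverse): [3 0 6 2 1 4 5 7]
After op 4 (reverse): [7 5 4 1 2 6 0 3]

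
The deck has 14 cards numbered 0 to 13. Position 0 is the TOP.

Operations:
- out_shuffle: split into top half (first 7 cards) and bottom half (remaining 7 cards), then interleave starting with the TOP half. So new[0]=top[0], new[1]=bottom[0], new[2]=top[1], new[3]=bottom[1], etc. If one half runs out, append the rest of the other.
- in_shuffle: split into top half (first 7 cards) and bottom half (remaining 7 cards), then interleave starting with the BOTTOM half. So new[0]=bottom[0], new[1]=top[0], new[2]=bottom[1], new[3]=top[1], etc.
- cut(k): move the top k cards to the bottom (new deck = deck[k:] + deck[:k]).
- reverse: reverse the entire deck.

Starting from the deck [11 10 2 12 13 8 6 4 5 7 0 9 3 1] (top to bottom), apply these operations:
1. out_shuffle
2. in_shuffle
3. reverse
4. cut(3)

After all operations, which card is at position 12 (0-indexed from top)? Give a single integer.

After op 1 (out_shuffle): [11 4 10 5 2 7 12 0 13 9 8 3 6 1]
After op 2 (in_shuffle): [0 11 13 4 9 10 8 5 3 2 6 7 1 12]
After op 3 (reverse): [12 1 7 6 2 3 5 8 10 9 4 13 11 0]
After op 4 (cut(3)): [6 2 3 5 8 10 9 4 13 11 0 12 1 7]
Position 12: card 1.

Answer: 1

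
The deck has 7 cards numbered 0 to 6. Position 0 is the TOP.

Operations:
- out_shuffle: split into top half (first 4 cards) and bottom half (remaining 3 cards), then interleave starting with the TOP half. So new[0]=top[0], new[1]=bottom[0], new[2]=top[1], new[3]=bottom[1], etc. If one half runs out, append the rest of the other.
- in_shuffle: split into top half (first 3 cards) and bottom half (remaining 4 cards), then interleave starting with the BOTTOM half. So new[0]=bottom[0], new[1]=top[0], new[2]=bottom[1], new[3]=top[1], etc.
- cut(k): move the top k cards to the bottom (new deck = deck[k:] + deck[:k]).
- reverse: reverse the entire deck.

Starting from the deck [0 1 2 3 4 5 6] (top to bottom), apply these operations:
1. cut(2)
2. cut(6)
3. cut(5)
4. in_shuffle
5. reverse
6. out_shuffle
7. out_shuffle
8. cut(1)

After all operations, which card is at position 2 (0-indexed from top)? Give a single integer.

Answer: 2

Derivation:
After op 1 (cut(2)): [2 3 4 5 6 0 1]
After op 2 (cut(6)): [1 2 3 4 5 6 0]
After op 3 (cut(5)): [6 0 1 2 3 4 5]
After op 4 (in_shuffle): [2 6 3 0 4 1 5]
After op 5 (reverse): [5 1 4 0 3 6 2]
After op 6 (out_shuffle): [5 3 1 6 4 2 0]
After op 7 (out_shuffle): [5 4 3 2 1 0 6]
After op 8 (cut(1)): [4 3 2 1 0 6 5]
Position 2: card 2.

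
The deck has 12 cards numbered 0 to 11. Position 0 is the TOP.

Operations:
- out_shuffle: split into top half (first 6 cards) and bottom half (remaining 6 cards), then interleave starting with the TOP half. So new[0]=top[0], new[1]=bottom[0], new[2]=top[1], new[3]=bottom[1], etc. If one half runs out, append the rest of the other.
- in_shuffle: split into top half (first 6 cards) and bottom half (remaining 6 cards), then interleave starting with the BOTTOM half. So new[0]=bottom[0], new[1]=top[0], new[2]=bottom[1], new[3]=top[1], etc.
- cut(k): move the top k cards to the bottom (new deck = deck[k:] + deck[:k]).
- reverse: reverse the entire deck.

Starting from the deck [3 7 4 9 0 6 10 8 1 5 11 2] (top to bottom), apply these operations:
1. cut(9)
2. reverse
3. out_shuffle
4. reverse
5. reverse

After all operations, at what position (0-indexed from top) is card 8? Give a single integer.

Answer: 2

Derivation:
After op 1 (cut(9)): [5 11 2 3 7 4 9 0 6 10 8 1]
After op 2 (reverse): [1 8 10 6 0 9 4 7 3 2 11 5]
After op 3 (out_shuffle): [1 4 8 7 10 3 6 2 0 11 9 5]
After op 4 (reverse): [5 9 11 0 2 6 3 10 7 8 4 1]
After op 5 (reverse): [1 4 8 7 10 3 6 2 0 11 9 5]
Card 8 is at position 2.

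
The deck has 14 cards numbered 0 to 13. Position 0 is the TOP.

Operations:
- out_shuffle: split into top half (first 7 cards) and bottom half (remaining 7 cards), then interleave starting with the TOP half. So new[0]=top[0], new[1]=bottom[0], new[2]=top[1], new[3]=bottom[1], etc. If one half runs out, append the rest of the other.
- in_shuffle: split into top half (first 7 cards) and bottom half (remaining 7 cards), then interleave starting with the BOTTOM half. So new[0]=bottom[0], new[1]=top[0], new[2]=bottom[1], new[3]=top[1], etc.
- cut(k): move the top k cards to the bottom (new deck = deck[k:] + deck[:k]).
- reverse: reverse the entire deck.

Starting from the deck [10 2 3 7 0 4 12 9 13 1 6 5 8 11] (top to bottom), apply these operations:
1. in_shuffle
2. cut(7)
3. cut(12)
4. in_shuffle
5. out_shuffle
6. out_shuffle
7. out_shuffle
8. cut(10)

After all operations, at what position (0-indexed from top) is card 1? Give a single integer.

Answer: 9

Derivation:
After op 1 (in_shuffle): [9 10 13 2 1 3 6 7 5 0 8 4 11 12]
After op 2 (cut(7)): [7 5 0 8 4 11 12 9 10 13 2 1 3 6]
After op 3 (cut(12)): [3 6 7 5 0 8 4 11 12 9 10 13 2 1]
After op 4 (in_shuffle): [11 3 12 6 9 7 10 5 13 0 2 8 1 4]
After op 5 (out_shuffle): [11 5 3 13 12 0 6 2 9 8 7 1 10 4]
After op 6 (out_shuffle): [11 2 5 9 3 8 13 7 12 1 0 10 6 4]
After op 7 (out_shuffle): [11 7 2 12 5 1 9 0 3 10 8 6 13 4]
After op 8 (cut(10)): [8 6 13 4 11 7 2 12 5 1 9 0 3 10]
Card 1 is at position 9.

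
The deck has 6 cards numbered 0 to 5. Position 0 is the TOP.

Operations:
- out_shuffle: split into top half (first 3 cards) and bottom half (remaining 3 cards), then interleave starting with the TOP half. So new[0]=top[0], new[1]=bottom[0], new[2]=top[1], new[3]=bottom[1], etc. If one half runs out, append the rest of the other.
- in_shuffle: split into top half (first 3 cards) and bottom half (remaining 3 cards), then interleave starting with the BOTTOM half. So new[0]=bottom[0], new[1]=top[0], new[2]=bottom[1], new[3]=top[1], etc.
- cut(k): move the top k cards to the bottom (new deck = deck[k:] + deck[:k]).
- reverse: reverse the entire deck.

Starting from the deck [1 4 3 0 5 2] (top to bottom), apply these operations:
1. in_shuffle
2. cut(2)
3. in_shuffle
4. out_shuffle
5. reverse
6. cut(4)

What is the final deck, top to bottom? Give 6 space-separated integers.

After op 1 (in_shuffle): [0 1 5 4 2 3]
After op 2 (cut(2)): [5 4 2 3 0 1]
After op 3 (in_shuffle): [3 5 0 4 1 2]
After op 4 (out_shuffle): [3 4 5 1 0 2]
After op 5 (reverse): [2 0 1 5 4 3]
After op 6 (cut(4)): [4 3 2 0 1 5]

Answer: 4 3 2 0 1 5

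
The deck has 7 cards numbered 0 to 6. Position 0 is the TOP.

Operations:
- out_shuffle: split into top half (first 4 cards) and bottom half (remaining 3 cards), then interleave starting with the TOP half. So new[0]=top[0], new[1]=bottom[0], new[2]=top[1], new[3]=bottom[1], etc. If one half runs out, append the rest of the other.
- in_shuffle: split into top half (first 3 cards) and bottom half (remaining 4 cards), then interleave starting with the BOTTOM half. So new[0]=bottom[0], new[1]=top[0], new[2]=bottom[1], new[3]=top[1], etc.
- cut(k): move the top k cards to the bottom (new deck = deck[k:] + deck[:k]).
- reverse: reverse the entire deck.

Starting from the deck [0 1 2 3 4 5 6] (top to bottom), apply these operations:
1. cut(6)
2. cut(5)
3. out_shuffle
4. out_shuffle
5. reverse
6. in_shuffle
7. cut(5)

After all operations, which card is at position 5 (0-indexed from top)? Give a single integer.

Answer: 0

Derivation:
After op 1 (cut(6)): [6 0 1 2 3 4 5]
After op 2 (cut(5)): [4 5 6 0 1 2 3]
After op 3 (out_shuffle): [4 1 5 2 6 3 0]
After op 4 (out_shuffle): [4 6 1 3 5 0 2]
After op 5 (reverse): [2 0 5 3 1 6 4]
After op 6 (in_shuffle): [3 2 1 0 6 5 4]
After op 7 (cut(5)): [5 4 3 2 1 0 6]
Position 5: card 0.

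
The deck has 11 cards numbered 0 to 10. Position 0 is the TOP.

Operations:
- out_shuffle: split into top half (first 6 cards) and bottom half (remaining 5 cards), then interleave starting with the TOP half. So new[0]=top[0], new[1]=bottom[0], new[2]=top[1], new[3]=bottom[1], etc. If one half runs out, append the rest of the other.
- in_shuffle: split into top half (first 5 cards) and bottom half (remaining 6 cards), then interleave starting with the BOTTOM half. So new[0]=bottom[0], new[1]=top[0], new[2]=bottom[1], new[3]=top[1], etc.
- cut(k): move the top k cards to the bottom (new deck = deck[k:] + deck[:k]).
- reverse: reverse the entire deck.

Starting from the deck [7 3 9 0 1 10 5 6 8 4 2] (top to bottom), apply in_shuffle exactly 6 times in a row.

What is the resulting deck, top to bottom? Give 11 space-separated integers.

After op 1 (in_shuffle): [10 7 5 3 6 9 8 0 4 1 2]
After op 2 (in_shuffle): [9 10 8 7 0 5 4 3 1 6 2]
After op 3 (in_shuffle): [5 9 4 10 3 8 1 7 6 0 2]
After op 4 (in_shuffle): [8 5 1 9 7 4 6 10 0 3 2]
After op 5 (in_shuffle): [4 8 6 5 10 1 0 9 3 7 2]
After op 6 (in_shuffle): [1 4 0 8 9 6 3 5 7 10 2]

Answer: 1 4 0 8 9 6 3 5 7 10 2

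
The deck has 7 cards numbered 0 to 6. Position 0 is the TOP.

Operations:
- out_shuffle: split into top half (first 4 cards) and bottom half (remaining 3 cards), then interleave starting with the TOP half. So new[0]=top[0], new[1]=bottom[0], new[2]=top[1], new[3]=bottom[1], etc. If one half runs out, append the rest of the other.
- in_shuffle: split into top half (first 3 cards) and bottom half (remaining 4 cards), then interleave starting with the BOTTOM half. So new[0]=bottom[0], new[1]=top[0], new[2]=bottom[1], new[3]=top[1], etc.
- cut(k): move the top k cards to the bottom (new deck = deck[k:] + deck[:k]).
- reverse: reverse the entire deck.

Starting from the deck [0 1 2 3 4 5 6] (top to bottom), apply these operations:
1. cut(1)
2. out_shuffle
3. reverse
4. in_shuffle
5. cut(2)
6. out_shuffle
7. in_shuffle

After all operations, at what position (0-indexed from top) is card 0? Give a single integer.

After op 1 (cut(1)): [1 2 3 4 5 6 0]
After op 2 (out_shuffle): [1 5 2 6 3 0 4]
After op 3 (reverse): [4 0 3 6 2 5 1]
After op 4 (in_shuffle): [6 4 2 0 5 3 1]
After op 5 (cut(2)): [2 0 5 3 1 6 4]
After op 6 (out_shuffle): [2 1 0 6 5 4 3]
After op 7 (in_shuffle): [6 2 5 1 4 0 3]
Card 0 is at position 5.

Answer: 5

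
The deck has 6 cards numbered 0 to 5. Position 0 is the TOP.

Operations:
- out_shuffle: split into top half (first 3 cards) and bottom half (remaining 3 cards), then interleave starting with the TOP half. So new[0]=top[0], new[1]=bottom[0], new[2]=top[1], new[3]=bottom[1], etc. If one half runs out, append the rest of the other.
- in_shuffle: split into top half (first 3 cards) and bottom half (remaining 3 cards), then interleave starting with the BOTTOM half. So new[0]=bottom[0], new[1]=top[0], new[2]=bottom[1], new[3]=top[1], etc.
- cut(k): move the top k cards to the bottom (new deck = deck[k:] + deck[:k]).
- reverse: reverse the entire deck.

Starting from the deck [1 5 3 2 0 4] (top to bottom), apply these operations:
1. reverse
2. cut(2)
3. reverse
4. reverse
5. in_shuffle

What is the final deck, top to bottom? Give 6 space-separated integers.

After op 1 (reverse): [4 0 2 3 5 1]
After op 2 (cut(2)): [2 3 5 1 4 0]
After op 3 (reverse): [0 4 1 5 3 2]
After op 4 (reverse): [2 3 5 1 4 0]
After op 5 (in_shuffle): [1 2 4 3 0 5]

Answer: 1 2 4 3 0 5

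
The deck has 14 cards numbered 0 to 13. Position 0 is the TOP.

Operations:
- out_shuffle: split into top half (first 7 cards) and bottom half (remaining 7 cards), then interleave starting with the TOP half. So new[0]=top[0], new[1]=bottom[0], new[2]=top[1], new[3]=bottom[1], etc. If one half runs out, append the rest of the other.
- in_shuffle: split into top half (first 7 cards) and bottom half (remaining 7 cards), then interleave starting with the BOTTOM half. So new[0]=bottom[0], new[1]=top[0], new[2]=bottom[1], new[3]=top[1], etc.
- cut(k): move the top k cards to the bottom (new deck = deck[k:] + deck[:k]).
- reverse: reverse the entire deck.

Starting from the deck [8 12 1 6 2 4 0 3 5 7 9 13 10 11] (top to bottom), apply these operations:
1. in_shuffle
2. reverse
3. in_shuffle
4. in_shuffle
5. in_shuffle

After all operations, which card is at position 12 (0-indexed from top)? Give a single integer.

Answer: 12

Derivation:
After op 1 (in_shuffle): [3 8 5 12 7 1 9 6 13 2 10 4 11 0]
After op 2 (reverse): [0 11 4 10 2 13 6 9 1 7 12 5 8 3]
After op 3 (in_shuffle): [9 0 1 11 7 4 12 10 5 2 8 13 3 6]
After op 4 (in_shuffle): [10 9 5 0 2 1 8 11 13 7 3 4 6 12]
After op 5 (in_shuffle): [11 10 13 9 7 5 3 0 4 2 6 1 12 8]
Position 12: card 12.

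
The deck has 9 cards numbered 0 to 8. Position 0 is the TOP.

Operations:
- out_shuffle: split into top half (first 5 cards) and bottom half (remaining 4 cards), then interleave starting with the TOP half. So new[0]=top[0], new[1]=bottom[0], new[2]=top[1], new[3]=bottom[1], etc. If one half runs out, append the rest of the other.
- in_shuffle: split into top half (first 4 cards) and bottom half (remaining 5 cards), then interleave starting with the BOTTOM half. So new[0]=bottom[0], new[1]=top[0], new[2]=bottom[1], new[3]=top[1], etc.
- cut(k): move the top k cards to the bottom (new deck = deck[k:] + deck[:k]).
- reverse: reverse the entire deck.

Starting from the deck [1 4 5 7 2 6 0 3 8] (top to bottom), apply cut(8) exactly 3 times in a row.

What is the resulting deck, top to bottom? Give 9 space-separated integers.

Answer: 0 3 8 1 4 5 7 2 6

Derivation:
After op 1 (cut(8)): [8 1 4 5 7 2 6 0 3]
After op 2 (cut(8)): [3 8 1 4 5 7 2 6 0]
After op 3 (cut(8)): [0 3 8 1 4 5 7 2 6]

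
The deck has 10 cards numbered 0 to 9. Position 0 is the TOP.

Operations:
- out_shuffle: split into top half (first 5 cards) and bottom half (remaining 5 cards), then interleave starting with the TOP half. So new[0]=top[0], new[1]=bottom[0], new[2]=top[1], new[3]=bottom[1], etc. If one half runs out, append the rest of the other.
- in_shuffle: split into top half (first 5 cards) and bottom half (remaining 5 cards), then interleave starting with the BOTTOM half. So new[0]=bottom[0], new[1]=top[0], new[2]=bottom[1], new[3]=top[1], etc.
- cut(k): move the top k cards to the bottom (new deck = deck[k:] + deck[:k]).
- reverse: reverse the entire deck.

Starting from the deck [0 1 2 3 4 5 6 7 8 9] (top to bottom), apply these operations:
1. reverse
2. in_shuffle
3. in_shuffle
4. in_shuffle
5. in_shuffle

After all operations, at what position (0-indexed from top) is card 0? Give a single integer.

After op 1 (reverse): [9 8 7 6 5 4 3 2 1 0]
After op 2 (in_shuffle): [4 9 3 8 2 7 1 6 0 5]
After op 3 (in_shuffle): [7 4 1 9 6 3 0 8 5 2]
After op 4 (in_shuffle): [3 7 0 4 8 1 5 9 2 6]
After op 5 (in_shuffle): [1 3 5 7 9 0 2 4 6 8]
Card 0 is at position 5.

Answer: 5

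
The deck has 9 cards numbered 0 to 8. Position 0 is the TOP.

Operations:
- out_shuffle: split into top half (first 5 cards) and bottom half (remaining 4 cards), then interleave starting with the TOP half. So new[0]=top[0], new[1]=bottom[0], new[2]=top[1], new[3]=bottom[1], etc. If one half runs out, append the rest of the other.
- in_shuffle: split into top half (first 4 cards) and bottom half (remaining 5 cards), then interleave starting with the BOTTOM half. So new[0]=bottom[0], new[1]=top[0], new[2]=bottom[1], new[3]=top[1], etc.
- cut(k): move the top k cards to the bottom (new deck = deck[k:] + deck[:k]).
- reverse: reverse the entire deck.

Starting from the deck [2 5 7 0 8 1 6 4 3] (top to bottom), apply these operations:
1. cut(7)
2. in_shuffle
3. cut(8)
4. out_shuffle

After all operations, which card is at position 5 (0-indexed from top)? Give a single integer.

Answer: 1

Derivation:
After op 1 (cut(7)): [4 3 2 5 7 0 8 1 6]
After op 2 (in_shuffle): [7 4 0 3 8 2 1 5 6]
After op 3 (cut(8)): [6 7 4 0 3 8 2 1 5]
After op 4 (out_shuffle): [6 8 7 2 4 1 0 5 3]
Position 5: card 1.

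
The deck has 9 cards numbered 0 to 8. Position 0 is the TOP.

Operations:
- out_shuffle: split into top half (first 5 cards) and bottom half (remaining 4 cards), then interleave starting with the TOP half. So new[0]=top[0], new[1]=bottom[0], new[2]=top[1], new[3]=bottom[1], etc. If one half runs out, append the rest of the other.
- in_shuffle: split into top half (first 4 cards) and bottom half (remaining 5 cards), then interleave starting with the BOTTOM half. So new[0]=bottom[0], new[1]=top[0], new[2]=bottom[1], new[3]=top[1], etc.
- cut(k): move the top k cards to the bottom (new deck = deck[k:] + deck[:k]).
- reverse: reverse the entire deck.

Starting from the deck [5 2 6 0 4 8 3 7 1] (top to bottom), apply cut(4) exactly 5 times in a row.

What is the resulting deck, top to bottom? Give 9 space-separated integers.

After op 1 (cut(4)): [4 8 3 7 1 5 2 6 0]
After op 2 (cut(4)): [1 5 2 6 0 4 8 3 7]
After op 3 (cut(4)): [0 4 8 3 7 1 5 2 6]
After op 4 (cut(4)): [7 1 5 2 6 0 4 8 3]
After op 5 (cut(4)): [6 0 4 8 3 7 1 5 2]

Answer: 6 0 4 8 3 7 1 5 2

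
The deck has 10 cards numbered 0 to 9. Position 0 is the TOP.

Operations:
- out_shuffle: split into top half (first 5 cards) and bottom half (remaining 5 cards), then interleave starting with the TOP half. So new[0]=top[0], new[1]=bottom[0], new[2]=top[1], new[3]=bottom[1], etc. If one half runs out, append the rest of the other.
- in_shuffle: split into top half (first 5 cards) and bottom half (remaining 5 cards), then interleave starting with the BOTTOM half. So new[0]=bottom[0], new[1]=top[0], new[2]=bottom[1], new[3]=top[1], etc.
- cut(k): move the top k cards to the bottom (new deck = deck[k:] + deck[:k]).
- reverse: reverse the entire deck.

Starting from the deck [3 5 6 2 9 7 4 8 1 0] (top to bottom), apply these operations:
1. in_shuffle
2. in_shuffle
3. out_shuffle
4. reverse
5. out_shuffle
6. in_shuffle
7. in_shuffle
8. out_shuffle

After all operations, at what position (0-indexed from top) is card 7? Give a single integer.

Answer: 2

Derivation:
After op 1 (in_shuffle): [7 3 4 5 8 6 1 2 0 9]
After op 2 (in_shuffle): [6 7 1 3 2 4 0 5 9 8]
After op 3 (out_shuffle): [6 4 7 0 1 5 3 9 2 8]
After op 4 (reverse): [8 2 9 3 5 1 0 7 4 6]
After op 5 (out_shuffle): [8 1 2 0 9 7 3 4 5 6]
After op 6 (in_shuffle): [7 8 3 1 4 2 5 0 6 9]
After op 7 (in_shuffle): [2 7 5 8 0 3 6 1 9 4]
After op 8 (out_shuffle): [2 3 7 6 5 1 8 9 0 4]
Card 7 is at position 2.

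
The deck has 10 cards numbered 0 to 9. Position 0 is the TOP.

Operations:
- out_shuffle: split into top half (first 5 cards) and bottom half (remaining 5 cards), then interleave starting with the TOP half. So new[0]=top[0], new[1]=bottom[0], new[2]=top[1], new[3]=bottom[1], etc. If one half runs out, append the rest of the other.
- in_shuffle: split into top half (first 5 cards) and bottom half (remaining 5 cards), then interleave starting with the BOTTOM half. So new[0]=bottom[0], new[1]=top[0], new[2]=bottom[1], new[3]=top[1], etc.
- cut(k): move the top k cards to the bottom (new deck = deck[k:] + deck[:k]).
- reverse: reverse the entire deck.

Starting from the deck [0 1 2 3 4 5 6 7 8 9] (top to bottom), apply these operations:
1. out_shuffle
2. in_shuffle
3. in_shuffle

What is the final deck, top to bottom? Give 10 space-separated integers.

Answer: 1 7 4 0 6 3 9 5 2 8

Derivation:
After op 1 (out_shuffle): [0 5 1 6 2 7 3 8 4 9]
After op 2 (in_shuffle): [7 0 3 5 8 1 4 6 9 2]
After op 3 (in_shuffle): [1 7 4 0 6 3 9 5 2 8]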